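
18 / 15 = 6 / 5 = 1.20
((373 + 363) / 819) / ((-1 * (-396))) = 184 / 81081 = 0.00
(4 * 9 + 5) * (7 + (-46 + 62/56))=-1553.61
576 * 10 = 5760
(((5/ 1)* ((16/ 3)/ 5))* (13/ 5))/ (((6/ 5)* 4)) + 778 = 7028/ 9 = 780.89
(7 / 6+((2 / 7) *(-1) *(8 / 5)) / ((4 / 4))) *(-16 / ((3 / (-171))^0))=-1192 / 105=-11.35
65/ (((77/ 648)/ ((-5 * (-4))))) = 842400/ 77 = 10940.26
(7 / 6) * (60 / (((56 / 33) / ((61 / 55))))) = 183 / 4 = 45.75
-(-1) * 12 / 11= 12 / 11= 1.09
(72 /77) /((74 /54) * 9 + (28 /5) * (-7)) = -1080 /31031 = -0.03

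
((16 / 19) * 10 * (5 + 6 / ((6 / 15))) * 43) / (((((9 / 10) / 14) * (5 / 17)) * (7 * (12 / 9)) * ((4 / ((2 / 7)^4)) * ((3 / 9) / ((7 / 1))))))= 9356800 / 6517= 1435.75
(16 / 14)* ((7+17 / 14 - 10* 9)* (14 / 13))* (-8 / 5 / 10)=7328 / 455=16.11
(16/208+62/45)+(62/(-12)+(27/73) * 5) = -159089/85410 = -1.86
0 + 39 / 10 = 39 / 10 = 3.90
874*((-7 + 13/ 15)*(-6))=160816/ 5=32163.20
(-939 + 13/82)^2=5926690225/6724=881423.29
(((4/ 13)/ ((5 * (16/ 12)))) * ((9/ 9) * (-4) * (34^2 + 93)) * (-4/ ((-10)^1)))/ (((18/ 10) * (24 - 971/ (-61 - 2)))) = -209832/ 161395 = -1.30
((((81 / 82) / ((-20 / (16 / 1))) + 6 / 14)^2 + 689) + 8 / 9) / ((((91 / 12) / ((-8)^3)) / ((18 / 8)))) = -19642601892864 / 187389475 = -104822.33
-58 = -58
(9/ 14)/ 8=9/ 112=0.08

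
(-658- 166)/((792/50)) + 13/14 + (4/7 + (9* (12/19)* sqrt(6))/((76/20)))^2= -47211470683/1264374342 + 4320* sqrt(6)/2527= -33.15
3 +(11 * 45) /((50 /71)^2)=500559 /500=1001.12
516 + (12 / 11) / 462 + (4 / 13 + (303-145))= 7424828 / 11011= 674.31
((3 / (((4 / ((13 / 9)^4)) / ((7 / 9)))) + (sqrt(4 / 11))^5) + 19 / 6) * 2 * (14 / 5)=896 * sqrt(11) / 6655 + 628943 / 19683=32.40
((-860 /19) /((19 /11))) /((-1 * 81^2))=9460 /2368521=0.00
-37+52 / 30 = -529 / 15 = -35.27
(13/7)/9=13/63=0.21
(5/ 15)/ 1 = 1/ 3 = 0.33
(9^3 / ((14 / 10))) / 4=3645 / 28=130.18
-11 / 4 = -2.75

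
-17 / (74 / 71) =-1207 / 74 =-16.31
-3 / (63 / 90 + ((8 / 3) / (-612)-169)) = 13770 / 772517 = 0.02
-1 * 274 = -274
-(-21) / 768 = 7 / 256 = 0.03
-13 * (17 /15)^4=-1085773 /50625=-21.45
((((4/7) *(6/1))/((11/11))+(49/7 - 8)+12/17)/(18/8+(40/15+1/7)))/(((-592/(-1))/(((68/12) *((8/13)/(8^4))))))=373/418662400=0.00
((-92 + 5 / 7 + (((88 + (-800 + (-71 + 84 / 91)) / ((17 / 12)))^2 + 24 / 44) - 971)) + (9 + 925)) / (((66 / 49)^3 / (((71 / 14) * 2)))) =14784256388577613 / 12871459458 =1148607.62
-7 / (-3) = 7 / 3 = 2.33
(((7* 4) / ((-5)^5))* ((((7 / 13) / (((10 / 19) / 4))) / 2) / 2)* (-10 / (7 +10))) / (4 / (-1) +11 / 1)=532 / 690625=0.00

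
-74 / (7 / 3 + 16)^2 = -666 / 3025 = -0.22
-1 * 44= -44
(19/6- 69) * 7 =-2765/6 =-460.83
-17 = -17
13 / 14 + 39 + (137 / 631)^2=222834765 / 5574254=39.98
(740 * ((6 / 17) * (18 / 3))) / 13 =26640 / 221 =120.54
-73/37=-1.97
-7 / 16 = -0.44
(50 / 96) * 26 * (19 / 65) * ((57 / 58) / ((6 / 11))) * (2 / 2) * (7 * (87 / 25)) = 27797 / 160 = 173.73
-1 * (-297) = 297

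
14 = 14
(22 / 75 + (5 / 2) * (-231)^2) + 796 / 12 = 20020369 / 150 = 133469.13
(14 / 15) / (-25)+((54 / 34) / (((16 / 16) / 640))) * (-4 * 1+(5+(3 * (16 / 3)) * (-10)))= -1030320238 / 6375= -161618.86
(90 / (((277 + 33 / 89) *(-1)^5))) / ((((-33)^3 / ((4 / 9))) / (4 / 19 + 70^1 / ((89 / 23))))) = 618920 / 8427837429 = 0.00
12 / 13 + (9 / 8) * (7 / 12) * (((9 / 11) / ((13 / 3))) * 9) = 9327 / 4576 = 2.04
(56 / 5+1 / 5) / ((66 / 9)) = 171 / 110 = 1.55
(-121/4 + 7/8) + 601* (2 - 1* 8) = -29083/8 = -3635.38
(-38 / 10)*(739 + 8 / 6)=-42199 / 15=-2813.27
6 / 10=3 / 5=0.60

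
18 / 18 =1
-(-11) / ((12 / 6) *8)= 11 / 16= 0.69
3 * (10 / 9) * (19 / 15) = 38 / 9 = 4.22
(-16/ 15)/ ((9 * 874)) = -8/ 58995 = -0.00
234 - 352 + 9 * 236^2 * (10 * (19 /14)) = 47619254 /7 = 6802750.57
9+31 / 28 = 283 / 28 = 10.11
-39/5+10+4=31/5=6.20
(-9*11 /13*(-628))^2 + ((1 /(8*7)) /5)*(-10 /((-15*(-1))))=1623450185111 /70980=22871938.36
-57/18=-19/6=-3.17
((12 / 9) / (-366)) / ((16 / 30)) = -5 / 732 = -0.01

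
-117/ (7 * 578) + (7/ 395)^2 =-18056671/ 631277150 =-0.03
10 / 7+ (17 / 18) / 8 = 1559 / 1008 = 1.55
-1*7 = -7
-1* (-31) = 31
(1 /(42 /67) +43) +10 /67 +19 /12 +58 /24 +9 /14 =69488 /1407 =49.39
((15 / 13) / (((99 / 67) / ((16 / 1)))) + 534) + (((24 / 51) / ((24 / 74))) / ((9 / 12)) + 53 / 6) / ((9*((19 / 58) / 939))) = 4958480767 / 1247103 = 3976.00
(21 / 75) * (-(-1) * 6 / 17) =42 / 425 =0.10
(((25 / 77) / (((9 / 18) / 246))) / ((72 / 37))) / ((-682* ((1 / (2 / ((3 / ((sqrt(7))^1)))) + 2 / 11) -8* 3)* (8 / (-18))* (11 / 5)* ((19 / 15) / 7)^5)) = -951118522766015625 / 35682850700260214 -3111620030859375* sqrt(7) / 12975582072821896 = -27.29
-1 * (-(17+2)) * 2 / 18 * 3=6.33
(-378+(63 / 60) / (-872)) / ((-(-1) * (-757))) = 6592341 / 13202080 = 0.50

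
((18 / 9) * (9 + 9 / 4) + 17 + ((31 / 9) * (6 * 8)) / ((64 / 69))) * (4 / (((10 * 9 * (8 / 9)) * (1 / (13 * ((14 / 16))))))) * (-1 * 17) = -1347437 / 640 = -2105.37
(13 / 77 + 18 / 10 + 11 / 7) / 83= 1363 / 31955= 0.04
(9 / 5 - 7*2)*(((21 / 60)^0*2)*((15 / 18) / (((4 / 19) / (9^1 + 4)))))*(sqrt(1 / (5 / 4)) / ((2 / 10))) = -5615.14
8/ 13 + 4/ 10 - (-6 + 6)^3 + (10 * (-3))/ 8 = -711/ 260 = -2.73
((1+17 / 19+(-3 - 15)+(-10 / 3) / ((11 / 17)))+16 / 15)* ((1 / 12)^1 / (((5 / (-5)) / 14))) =221536 / 9405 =23.56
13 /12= 1.08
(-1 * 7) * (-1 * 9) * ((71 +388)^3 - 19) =6092261280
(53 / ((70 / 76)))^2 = 4056196 / 1225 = 3311.18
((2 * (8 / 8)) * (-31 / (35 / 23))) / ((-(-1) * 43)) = -1426 / 1505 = -0.95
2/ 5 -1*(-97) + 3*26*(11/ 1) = 4777/ 5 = 955.40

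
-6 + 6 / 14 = -39 / 7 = -5.57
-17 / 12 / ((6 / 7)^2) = -1.93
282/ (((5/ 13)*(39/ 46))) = 4324/ 5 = 864.80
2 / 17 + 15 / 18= 97 / 102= 0.95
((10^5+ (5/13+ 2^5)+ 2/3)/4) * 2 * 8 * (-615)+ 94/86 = -137559449529/559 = -246081305.06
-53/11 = -4.82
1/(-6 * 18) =-1/108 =-0.01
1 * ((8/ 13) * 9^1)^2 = 5184/ 169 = 30.67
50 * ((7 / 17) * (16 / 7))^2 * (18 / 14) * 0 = 0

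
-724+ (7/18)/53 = -690689/954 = -723.99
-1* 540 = -540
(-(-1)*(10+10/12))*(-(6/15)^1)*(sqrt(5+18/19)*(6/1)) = -26*sqrt(2147)/19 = -63.41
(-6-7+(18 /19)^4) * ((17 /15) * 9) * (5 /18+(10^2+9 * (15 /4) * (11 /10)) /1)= -267272740657 /15638520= -17090.67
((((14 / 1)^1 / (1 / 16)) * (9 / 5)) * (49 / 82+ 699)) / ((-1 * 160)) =-3614121 / 2050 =-1762.99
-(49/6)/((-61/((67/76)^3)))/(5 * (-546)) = -2105341/62659434240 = -0.00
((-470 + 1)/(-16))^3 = 103161709/4096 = 25185.96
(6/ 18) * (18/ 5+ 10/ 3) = 104/ 45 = 2.31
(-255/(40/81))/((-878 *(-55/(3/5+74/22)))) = -450279/10623800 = -0.04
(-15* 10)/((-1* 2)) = 75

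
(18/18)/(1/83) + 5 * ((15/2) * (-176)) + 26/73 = -475715/73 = -6516.64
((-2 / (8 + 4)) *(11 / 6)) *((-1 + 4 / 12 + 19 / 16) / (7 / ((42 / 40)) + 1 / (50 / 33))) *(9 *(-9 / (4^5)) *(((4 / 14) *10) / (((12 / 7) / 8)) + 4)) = 268125 / 9003008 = 0.03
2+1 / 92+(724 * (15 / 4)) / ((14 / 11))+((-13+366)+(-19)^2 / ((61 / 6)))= 99142341 / 39284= 2523.73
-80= -80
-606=-606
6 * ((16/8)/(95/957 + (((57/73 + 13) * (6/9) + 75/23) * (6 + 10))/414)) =3991298652/193030487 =20.68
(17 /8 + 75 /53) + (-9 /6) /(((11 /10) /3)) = -2569 /4664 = -0.55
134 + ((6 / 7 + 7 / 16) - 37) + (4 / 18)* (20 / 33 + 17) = 3399817 / 33264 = 102.21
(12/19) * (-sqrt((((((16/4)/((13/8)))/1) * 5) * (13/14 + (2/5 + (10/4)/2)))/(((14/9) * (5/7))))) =-72 * sqrt(455)/455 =-3.38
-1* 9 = -9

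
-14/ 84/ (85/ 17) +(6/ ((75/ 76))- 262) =-38393/ 150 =-255.95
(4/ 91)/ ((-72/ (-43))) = 43/ 1638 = 0.03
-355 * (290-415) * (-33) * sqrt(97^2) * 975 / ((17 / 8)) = -1107946125000 / 17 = -65173301470.59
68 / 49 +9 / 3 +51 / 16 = 5939 / 784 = 7.58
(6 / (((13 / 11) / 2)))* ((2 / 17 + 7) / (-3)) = -5324 / 221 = -24.09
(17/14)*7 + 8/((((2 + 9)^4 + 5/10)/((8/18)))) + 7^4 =2409.50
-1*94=-94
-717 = -717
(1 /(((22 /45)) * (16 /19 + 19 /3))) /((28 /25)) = 64125 /251944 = 0.25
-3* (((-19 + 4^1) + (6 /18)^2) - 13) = 251 /3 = 83.67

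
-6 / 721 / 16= -3 / 5768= -0.00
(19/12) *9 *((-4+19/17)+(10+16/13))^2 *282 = 280073.60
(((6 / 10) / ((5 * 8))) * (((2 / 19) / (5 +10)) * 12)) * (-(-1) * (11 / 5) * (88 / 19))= 0.01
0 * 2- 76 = -76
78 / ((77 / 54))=4212 / 77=54.70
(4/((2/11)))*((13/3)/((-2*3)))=-15.89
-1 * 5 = -5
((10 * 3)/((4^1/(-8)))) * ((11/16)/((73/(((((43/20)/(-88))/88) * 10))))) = 645/411136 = 0.00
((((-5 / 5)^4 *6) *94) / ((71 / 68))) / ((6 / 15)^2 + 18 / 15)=28200 / 71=397.18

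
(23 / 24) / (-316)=-23 / 7584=-0.00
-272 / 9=-30.22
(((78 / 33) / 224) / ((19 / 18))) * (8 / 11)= 117 / 16093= 0.01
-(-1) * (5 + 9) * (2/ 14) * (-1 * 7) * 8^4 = -57344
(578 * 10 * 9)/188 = 13005/47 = 276.70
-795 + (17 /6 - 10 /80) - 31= -19759 /24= -823.29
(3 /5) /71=3 /355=0.01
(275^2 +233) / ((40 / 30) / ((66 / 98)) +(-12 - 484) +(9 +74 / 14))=-26284797 / 166228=-158.12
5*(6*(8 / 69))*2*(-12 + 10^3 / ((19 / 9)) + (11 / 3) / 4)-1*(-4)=4224164 / 1311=3222.09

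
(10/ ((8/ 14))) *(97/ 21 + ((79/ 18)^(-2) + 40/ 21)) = 4309105/ 37446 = 115.08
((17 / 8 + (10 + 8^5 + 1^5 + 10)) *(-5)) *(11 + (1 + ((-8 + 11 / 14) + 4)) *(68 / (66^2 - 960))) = -56933700085 / 31696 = -1796242.43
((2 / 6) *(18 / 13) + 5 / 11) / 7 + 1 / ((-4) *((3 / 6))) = -739 / 2002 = -0.37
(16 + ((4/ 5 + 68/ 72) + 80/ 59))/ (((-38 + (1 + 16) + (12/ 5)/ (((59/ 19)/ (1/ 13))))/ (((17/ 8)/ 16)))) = -22414483/ 185027328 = -0.12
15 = 15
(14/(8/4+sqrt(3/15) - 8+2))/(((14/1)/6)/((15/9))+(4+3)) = -100/237 - 5 * sqrt(5)/237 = -0.47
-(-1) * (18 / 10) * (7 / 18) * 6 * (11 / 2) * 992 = 114576 / 5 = 22915.20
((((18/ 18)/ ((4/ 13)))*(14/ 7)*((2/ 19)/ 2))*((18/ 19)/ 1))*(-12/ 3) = -468/ 361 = -1.30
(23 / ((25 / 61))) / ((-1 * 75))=-1403 / 1875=-0.75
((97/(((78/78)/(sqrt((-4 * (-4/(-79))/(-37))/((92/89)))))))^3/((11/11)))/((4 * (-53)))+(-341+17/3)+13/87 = -29161/87-162455794 * sqrt(5983381)/239546137373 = -336.84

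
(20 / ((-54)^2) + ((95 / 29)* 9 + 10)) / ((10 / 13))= 51.34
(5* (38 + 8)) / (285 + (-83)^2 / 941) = 108215 / 137537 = 0.79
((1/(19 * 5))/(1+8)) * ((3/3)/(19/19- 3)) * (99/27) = -11/5130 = -0.00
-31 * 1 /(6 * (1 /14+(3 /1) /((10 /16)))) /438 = -0.00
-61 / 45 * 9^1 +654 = 3209 / 5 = 641.80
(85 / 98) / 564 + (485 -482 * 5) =-106398515 / 55272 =-1925.00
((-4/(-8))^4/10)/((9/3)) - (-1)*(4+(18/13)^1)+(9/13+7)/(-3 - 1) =21613/6240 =3.46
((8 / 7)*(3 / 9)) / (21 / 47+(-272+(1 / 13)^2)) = -0.00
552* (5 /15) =184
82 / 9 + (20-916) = -7982 / 9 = -886.89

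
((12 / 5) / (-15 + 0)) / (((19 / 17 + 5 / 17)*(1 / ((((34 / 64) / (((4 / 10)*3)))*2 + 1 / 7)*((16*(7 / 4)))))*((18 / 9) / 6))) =-11747 / 1200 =-9.79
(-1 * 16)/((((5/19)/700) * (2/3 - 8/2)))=12768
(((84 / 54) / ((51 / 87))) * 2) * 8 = 6496 / 153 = 42.46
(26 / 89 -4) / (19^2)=-0.01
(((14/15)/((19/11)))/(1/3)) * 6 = 924/95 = 9.73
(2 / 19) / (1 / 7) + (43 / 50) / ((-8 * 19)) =5557 / 7600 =0.73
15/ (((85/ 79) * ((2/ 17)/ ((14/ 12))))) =553/ 4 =138.25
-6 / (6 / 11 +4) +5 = 92 / 25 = 3.68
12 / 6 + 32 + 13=47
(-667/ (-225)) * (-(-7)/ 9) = 4669/ 2025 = 2.31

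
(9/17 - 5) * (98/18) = -3724/153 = -24.34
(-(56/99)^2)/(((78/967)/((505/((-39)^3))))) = 765709280/22674035241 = 0.03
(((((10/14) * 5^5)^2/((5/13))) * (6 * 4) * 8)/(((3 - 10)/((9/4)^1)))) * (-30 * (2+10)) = 98718750000000/343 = 287809766763.85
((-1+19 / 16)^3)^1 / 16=0.00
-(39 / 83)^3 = -59319 / 571787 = -0.10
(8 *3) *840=20160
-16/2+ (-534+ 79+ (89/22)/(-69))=-463.06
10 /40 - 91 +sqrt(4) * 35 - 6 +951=3697 /4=924.25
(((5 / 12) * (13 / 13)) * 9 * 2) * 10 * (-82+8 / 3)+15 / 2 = -11885 / 2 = -5942.50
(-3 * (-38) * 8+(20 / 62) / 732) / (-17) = -10347557 / 192882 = -53.65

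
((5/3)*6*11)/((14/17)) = 935/7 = 133.57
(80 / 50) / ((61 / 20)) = 32 / 61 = 0.52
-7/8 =-0.88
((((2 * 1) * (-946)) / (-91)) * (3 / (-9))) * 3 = -1892 / 91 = -20.79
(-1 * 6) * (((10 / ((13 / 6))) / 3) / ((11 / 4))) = -480 / 143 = -3.36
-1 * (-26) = 26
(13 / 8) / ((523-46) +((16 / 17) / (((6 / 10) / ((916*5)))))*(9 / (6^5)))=17901 / 5346232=0.00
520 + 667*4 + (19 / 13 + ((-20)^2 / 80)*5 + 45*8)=3574.46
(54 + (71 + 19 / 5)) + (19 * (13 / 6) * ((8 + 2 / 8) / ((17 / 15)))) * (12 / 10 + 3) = 943439 / 680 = 1387.41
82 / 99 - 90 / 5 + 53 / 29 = -44053 / 2871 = -15.34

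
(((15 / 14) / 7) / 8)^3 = 3375 / 481890304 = 0.00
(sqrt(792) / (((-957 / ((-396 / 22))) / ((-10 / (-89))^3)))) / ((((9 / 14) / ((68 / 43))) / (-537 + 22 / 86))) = -87888640000*sqrt(22) / 415812570239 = -0.99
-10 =-10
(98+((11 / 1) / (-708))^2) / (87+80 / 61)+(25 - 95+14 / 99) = -680691793043 / 9901133616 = -68.75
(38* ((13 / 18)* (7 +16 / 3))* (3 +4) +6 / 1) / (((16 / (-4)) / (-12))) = 64135 / 9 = 7126.11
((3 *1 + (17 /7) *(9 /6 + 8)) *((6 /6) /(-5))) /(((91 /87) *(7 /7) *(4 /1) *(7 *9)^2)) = -2117 /6742008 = -0.00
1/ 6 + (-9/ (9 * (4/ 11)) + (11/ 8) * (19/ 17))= -427/ 408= -1.05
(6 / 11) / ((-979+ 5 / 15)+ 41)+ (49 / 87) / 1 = 1801 / 3201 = 0.56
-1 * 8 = -8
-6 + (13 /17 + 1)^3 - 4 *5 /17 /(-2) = 412 /4913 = 0.08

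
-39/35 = -1.11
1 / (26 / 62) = 31 / 13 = 2.38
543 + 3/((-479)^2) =124586466/229441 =543.00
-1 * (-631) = 631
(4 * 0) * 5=0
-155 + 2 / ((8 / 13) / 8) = -129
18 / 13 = 1.38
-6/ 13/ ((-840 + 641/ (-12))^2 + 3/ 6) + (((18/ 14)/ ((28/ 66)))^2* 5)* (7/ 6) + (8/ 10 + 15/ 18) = 3395542115953417/ 61502048648040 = 55.21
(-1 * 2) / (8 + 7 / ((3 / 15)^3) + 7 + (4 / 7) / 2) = -7 / 3116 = -0.00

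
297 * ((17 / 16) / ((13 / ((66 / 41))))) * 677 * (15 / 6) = 563998545 / 8528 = 66134.91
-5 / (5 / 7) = -7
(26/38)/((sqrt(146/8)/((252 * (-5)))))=-32760 * sqrt(73)/1387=-201.80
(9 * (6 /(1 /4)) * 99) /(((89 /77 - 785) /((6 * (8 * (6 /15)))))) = -39517632 /75445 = -523.79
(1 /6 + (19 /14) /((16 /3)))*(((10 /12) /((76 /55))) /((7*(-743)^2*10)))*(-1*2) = -0.00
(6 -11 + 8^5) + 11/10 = 327641/10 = 32764.10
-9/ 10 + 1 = 0.10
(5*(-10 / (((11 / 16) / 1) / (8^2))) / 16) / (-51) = 3200 / 561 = 5.70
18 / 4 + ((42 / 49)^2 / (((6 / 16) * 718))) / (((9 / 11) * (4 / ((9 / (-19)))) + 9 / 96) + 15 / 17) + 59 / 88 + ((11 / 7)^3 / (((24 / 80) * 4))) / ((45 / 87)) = 39547181027749 / 3462412465512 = 11.42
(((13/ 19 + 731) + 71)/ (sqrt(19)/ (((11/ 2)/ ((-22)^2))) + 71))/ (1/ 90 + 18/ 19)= -6496926/ 15526247 + 732048 *sqrt(19)/ 1411477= 1.84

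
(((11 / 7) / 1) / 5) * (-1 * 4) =-44 / 35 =-1.26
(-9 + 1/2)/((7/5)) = -6.07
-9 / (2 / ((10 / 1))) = -45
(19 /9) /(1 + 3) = 19 /36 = 0.53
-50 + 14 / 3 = -136 / 3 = -45.33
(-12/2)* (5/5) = -6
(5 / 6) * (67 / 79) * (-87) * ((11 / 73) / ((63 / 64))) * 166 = -567666880 / 363321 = -1562.44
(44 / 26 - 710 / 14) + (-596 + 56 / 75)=-4397179 / 6825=-644.28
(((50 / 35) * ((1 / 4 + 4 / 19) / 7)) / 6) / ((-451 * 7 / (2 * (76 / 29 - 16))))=4850 / 36529647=0.00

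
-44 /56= -11 /14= -0.79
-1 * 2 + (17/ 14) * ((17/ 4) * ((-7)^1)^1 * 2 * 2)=-293/ 2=-146.50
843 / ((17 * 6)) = 281 / 34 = 8.26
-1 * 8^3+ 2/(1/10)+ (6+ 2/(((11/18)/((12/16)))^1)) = -5319/11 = -483.55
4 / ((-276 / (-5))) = 5 / 69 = 0.07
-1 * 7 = -7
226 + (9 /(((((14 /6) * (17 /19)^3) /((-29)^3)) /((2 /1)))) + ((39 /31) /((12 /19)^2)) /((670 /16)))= -562383216713317 /2142903210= -262439.86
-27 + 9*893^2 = 7177014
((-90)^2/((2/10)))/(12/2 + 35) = 40500/41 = 987.80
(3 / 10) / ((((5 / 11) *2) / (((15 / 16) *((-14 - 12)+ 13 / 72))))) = -20449 / 2560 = -7.99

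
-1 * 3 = -3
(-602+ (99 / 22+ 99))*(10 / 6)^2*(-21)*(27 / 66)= 523425 / 44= 11896.02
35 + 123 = 158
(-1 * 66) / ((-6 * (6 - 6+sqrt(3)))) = 11 * sqrt(3) / 3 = 6.35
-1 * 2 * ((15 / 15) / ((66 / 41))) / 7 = -41 / 231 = -0.18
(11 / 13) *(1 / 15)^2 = 11 / 2925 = 0.00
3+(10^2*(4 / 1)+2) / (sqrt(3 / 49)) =1627.66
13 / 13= 1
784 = 784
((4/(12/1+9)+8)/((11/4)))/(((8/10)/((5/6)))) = 2150/693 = 3.10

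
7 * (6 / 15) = 14 / 5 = 2.80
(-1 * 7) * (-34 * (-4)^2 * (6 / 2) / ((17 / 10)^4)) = 6720000 / 4913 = 1367.80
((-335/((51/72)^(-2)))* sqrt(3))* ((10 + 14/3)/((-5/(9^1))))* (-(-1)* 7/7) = 212993* sqrt(3)/48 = 7685.72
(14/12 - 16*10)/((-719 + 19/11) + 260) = 10483/30180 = 0.35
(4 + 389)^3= 60698457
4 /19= 0.21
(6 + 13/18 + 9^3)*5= 66215/18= 3678.61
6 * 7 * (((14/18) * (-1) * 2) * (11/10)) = -71.87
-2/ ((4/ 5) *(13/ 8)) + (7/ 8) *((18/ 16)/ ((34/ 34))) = -461/ 832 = -0.55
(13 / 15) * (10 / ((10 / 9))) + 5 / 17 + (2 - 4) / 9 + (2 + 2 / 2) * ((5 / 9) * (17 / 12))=31313 / 3060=10.23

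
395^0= 1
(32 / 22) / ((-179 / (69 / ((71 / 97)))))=-107088 / 139799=-0.77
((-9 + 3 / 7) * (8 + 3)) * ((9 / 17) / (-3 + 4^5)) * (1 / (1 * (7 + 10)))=-5940 / 2065483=-0.00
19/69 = 0.28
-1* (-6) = 6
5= 5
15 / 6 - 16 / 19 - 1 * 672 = -25473 / 38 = -670.34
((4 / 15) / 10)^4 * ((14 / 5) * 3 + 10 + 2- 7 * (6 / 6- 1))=544 / 52734375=0.00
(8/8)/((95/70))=14/19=0.74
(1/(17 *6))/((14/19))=19/1428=0.01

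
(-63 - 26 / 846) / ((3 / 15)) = -133310 / 423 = -315.15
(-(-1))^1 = 1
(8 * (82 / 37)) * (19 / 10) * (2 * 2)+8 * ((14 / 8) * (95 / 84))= 150.58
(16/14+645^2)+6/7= 416027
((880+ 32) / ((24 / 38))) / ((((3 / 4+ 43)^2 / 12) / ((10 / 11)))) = 554496 / 67375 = 8.23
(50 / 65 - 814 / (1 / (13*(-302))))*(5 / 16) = 103862355 / 104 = 998676.49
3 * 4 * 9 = 108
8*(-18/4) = -36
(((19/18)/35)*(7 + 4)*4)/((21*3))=418/19845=0.02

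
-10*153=-1530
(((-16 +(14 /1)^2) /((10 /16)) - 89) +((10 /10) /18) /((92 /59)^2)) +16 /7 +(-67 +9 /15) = 719375627 /5332320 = 134.91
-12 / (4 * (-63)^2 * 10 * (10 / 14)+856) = -3 / 28564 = -0.00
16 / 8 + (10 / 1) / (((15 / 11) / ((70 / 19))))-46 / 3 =260 / 19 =13.68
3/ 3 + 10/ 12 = 1.83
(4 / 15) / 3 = 4 / 45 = 0.09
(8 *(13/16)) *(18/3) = 39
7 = 7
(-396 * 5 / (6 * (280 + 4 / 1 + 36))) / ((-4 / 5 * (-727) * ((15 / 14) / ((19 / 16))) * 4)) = -1463 / 2977792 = -0.00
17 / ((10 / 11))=187 / 10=18.70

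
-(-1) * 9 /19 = 9 /19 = 0.47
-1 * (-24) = 24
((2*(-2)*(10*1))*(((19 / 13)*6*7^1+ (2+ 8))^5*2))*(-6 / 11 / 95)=851428271.01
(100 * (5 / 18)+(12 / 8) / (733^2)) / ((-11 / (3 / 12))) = -268644527 / 425532888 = -0.63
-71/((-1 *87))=71/87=0.82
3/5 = 0.60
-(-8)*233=1864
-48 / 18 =-8 / 3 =-2.67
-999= -999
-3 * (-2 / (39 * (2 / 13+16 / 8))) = 1 / 14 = 0.07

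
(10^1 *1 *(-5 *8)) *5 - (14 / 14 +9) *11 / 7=-14110 / 7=-2015.71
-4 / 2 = -2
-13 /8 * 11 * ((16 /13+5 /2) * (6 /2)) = -3201 /16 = -200.06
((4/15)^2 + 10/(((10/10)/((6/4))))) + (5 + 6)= 5866/225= 26.07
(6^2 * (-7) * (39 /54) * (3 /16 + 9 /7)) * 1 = -2145 /8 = -268.12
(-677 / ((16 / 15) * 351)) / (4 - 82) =3385 / 146016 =0.02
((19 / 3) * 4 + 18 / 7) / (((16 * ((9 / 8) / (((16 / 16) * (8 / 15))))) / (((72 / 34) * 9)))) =9376 / 595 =15.76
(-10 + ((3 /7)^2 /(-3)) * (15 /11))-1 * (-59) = 26366 /539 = 48.92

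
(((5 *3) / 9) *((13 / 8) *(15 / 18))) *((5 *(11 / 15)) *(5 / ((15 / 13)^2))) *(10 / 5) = 120835 / 1944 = 62.16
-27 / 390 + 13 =1681 / 130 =12.93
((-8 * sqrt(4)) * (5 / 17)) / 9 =-80 / 153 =-0.52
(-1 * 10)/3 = -10/3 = -3.33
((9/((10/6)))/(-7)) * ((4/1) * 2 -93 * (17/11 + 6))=206037/385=535.16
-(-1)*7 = 7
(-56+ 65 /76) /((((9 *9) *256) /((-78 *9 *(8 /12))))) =18161 /14592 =1.24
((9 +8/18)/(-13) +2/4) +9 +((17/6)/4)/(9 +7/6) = 8.84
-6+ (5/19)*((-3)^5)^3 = -71744649/19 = -3776034.16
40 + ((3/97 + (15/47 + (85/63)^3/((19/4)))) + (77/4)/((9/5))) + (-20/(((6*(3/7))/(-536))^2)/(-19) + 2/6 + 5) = 3967361718012683/86637284748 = 45792.78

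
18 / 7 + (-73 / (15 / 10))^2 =2371.02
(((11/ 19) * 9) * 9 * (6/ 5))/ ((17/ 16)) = 85536/ 1615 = 52.96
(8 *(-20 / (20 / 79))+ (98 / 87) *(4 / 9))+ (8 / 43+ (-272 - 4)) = -30548332 / 33669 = -907.31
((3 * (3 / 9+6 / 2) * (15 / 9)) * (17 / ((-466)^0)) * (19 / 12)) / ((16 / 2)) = 8075 / 144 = 56.08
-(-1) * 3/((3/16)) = 16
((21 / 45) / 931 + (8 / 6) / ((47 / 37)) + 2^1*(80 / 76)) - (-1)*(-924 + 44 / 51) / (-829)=1880379677 / 440476715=4.27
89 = 89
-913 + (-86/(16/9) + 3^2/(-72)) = -1923/2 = -961.50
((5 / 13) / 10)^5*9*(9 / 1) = 81 / 11881376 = 0.00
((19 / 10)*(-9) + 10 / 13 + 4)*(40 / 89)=-6412 / 1157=-5.54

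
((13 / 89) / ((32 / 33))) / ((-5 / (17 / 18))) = -2431 / 85440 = -0.03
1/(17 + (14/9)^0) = 1/18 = 0.06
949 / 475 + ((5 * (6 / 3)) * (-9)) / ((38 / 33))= -1904 / 25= -76.16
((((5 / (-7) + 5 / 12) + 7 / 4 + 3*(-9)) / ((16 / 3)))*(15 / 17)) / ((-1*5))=3219 / 3808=0.85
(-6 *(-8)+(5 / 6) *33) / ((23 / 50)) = 3775 / 23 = 164.13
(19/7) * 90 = 1710/7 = 244.29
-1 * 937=-937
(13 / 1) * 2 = 26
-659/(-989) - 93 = -91318/989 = -92.33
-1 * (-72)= 72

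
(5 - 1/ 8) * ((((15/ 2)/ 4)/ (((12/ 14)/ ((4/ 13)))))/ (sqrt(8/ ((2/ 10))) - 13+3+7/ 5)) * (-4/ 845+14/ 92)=-8625155/ 70401344 - 1002925 * sqrt(10)/ 35200672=-0.21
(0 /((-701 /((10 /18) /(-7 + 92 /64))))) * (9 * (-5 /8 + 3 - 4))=0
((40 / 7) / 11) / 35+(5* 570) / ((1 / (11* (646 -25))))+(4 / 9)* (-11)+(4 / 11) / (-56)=188881884349 / 9702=19468345.12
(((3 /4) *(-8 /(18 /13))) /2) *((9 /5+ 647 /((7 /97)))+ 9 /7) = -4080739 /210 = -19432.09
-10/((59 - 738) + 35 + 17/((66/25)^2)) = 43560/2794639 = 0.02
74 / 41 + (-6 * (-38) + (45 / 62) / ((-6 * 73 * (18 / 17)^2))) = 229.80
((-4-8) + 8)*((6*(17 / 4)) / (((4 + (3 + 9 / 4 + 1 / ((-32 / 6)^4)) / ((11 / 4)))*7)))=-18382848 / 7455287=-2.47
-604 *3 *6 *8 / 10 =-43488 / 5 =-8697.60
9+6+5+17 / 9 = 197 / 9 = 21.89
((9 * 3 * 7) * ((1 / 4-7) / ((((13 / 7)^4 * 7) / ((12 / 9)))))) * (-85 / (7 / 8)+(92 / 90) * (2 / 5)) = 1410968916 / 714025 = 1976.08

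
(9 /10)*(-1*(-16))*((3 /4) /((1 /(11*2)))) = 1188 /5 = 237.60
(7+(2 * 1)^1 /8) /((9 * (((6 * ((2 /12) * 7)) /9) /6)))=87 /14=6.21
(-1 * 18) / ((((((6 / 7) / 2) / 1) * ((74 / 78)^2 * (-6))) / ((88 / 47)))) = 936936 / 64343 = 14.56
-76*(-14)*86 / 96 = 5719 / 6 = 953.17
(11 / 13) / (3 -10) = -11 / 91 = -0.12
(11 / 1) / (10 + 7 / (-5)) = 55 / 43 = 1.28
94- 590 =-496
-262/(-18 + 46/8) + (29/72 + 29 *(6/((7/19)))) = 1743101/3528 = 494.08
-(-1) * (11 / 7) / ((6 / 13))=143 / 42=3.40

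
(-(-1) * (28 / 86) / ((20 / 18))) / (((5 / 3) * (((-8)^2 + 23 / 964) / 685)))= 1188612 / 631885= 1.88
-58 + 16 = -42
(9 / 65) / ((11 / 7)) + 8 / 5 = 1207 / 715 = 1.69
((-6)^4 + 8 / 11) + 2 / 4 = 28539 / 22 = 1297.23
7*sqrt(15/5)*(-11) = -77*sqrt(3) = -133.37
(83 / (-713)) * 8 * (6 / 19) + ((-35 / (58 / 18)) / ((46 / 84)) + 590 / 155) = -6412592 / 392863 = -16.32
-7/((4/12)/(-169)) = 3549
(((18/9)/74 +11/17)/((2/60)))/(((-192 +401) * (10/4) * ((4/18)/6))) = 137376/131461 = 1.04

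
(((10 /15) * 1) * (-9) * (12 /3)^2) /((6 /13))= -208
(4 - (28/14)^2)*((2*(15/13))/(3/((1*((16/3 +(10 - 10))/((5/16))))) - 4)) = 0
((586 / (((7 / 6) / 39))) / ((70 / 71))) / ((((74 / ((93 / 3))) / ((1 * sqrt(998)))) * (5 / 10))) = 150904962 * sqrt(998) / 9065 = 525897.35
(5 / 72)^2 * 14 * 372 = 5425 / 216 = 25.12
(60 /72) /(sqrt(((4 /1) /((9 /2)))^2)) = 15 /16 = 0.94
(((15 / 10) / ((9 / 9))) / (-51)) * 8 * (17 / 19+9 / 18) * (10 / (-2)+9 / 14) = 1.43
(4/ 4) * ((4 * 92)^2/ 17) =135424/ 17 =7966.12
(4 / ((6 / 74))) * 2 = 296 / 3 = 98.67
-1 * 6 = -6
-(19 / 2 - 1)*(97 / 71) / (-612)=97 / 5112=0.02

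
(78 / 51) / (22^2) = 0.00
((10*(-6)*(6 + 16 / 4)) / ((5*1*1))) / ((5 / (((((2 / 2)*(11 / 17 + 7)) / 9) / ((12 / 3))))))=-260 / 51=-5.10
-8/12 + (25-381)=-1070/3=-356.67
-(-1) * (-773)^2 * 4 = 2390116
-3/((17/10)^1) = -1.76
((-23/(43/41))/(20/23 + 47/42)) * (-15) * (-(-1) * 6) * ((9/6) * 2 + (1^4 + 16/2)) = 11910.14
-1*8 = -8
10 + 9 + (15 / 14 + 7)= 379 / 14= 27.07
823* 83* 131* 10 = 89484790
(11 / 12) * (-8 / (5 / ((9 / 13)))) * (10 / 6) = -22 / 13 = -1.69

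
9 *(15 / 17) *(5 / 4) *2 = 675 / 34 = 19.85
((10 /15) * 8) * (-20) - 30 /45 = -322 /3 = -107.33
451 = 451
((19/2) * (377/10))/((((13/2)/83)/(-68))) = -1554922/5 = -310984.40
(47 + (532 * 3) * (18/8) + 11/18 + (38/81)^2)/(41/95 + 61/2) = 4536130585/38558997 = 117.64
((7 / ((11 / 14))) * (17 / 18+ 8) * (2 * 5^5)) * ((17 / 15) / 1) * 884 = 148194865000 / 297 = 498972609.43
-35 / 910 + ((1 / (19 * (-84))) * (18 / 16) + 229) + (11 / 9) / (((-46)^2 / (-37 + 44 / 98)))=46905074871 / 204879584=228.94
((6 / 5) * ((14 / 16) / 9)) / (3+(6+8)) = 7 / 1020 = 0.01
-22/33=-0.67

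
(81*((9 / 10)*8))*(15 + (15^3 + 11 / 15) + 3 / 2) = 49458762 / 25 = 1978350.48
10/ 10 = 1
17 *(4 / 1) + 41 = 109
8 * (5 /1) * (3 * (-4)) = -480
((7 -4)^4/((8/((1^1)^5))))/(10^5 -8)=81/799936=0.00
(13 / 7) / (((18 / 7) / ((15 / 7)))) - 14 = -523 / 42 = -12.45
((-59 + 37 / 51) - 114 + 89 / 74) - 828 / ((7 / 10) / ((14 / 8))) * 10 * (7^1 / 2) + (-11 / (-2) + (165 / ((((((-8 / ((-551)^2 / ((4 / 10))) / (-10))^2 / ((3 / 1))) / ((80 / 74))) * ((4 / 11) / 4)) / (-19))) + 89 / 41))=-62310600254681944313633 / 618936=-100673737276038143.38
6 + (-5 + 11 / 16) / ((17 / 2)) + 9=1971 / 136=14.49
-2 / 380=-1 / 190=-0.01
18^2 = 324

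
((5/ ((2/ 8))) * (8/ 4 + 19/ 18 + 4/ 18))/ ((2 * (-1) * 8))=-4.10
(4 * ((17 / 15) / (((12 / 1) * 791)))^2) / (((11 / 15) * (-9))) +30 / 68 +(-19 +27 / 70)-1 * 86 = -59236101625301 / 568631406420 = -104.17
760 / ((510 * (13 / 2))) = 152 / 663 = 0.23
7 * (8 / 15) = 56 / 15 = 3.73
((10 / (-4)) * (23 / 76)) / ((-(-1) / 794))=-45655 / 76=-600.72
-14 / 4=-7 / 2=-3.50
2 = 2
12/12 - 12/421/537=75355/75359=1.00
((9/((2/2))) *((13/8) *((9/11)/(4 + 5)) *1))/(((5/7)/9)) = 16.75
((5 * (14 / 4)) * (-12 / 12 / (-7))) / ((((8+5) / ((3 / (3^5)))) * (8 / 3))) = 5 / 5616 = 0.00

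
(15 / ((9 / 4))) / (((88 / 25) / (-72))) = -1500 / 11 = -136.36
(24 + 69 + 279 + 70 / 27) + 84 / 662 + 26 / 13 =3366742 / 8937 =376.72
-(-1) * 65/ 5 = 13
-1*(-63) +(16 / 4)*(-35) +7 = -70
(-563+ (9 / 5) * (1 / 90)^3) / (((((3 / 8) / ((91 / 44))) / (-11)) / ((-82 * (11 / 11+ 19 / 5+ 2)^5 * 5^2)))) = -19326501943608296528 / 18984375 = -1018021501556.32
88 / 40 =11 / 5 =2.20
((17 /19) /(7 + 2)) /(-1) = -17 /171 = -0.10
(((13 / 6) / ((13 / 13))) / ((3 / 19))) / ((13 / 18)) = 19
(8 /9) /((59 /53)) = 424 /531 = 0.80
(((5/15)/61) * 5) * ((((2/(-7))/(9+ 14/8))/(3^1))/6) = -20/495747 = -0.00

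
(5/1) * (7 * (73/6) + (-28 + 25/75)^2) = 76555/18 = 4253.06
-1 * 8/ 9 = -8/ 9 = -0.89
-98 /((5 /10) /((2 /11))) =-392 /11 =-35.64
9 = 9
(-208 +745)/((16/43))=23091/16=1443.19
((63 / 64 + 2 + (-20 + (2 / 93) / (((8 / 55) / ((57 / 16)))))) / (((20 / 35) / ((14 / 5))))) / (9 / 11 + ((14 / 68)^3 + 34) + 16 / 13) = -563096120587 / 251299849560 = -2.24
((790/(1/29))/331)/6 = 11455/993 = 11.54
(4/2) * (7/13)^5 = 33614/371293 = 0.09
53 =53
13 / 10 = 1.30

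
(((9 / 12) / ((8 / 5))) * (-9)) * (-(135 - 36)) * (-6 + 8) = 13365 / 16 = 835.31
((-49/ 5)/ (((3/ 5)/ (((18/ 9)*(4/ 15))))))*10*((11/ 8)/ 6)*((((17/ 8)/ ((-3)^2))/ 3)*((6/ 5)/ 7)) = -1309/ 4860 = -0.27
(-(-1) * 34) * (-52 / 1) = -1768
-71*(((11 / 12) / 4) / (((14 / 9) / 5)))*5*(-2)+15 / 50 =293043 / 560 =523.29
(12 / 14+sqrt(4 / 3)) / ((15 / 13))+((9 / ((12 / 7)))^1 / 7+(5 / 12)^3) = 26* sqrt(3) / 45+94663 / 60480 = 2.57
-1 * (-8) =8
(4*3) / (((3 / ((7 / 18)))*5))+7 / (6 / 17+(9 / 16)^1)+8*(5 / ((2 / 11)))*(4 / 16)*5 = 1056847 / 3735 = 282.96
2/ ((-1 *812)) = -1/ 406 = -0.00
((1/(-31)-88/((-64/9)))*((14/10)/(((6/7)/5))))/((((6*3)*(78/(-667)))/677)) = -67728882851/2089152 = -32419.32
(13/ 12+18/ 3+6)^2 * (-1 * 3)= -24649/ 48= -513.52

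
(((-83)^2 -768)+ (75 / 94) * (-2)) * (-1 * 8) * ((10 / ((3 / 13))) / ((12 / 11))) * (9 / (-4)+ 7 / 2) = -1028212900 / 423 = -2430763.36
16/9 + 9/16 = 337/144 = 2.34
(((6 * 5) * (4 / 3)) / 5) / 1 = 8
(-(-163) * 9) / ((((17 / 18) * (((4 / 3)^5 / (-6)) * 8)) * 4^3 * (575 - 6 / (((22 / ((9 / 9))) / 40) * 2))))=-105874857 / 13959823360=-0.01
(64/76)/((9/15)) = 80/57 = 1.40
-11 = -11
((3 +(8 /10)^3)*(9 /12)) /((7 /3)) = 3951 /3500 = 1.13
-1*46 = -46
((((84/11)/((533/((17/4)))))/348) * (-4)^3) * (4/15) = -7616/2550405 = -0.00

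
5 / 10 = 0.50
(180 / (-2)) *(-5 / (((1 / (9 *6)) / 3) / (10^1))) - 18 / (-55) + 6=40095348 / 55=729006.33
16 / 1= 16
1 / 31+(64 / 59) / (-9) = -0.09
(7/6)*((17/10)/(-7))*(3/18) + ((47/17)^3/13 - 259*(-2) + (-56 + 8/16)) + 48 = 11774135327/22992840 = 512.08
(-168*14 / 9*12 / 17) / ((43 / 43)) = -3136 / 17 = -184.47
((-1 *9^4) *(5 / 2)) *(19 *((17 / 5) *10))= -10596015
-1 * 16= -16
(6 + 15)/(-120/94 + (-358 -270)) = -987/29576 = -0.03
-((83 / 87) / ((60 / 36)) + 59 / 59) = -228 / 145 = -1.57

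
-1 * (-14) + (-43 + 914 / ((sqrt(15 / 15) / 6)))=5455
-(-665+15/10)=1327/2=663.50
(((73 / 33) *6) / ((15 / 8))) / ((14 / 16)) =9344 / 1155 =8.09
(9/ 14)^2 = 81/ 196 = 0.41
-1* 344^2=-118336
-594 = -594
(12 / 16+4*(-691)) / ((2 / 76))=-210007 / 2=-105003.50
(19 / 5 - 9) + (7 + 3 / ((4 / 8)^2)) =69 / 5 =13.80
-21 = -21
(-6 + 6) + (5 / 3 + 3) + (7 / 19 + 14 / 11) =3955 / 627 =6.31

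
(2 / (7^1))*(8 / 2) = 8 / 7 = 1.14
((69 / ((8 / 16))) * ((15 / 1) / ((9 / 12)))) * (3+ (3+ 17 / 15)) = 19688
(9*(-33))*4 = -1188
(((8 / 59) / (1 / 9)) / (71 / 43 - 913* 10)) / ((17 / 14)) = -43344 / 393696557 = -0.00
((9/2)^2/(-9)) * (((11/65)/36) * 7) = -77/1040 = -0.07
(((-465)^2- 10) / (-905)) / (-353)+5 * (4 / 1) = 1321103 / 63893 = 20.68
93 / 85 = 1.09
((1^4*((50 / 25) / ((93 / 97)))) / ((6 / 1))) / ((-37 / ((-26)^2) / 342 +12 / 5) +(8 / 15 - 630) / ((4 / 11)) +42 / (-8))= -12458680 / 62133298853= -0.00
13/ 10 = 1.30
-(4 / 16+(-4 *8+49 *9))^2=-2679769 / 16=-167485.56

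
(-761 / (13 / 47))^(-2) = 169 / 1279278289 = 0.00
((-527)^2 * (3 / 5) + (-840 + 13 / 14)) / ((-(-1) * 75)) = 11605883 / 5250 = 2210.64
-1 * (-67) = 67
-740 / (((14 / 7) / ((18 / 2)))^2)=-14985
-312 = -312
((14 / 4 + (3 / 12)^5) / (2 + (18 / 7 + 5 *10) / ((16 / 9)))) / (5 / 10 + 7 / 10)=41825 / 452608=0.09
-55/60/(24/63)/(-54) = 77/1728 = 0.04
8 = 8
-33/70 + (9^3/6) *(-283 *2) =-4813863/70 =-68769.47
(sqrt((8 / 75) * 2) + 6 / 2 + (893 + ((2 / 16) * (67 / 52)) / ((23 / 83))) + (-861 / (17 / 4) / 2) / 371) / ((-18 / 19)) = -146810432359 / 155173824-38 * sqrt(3) / 135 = -946.59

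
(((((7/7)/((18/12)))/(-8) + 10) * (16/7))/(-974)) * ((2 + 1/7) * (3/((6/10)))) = -850/3409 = -0.25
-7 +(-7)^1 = -14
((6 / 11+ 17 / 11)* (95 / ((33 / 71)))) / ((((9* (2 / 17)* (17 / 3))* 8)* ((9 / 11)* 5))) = 31027 / 14256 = 2.18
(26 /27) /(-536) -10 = -72373 /7236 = -10.00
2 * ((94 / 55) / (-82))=-94 / 2255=-0.04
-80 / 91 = -0.88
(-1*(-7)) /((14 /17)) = 17 /2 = 8.50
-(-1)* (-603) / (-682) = 603 / 682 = 0.88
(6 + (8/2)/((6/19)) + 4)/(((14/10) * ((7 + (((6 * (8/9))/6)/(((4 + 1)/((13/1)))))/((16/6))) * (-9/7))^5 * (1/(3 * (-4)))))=637765625/347453209314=0.00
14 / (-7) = -2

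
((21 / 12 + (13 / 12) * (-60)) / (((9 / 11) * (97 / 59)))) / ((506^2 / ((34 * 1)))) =-1003 / 160632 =-0.01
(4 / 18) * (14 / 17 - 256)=-964 / 17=-56.71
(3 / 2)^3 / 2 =1.69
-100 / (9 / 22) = -2200 / 9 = -244.44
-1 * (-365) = 365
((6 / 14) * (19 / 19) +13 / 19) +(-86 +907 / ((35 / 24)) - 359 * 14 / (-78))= 15599683 / 25935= 601.49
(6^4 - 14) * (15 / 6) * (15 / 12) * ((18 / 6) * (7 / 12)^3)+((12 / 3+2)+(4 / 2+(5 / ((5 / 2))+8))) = 5538047 / 2304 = 2403.67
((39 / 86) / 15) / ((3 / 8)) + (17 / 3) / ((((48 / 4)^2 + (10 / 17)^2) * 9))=20579383 / 242161380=0.08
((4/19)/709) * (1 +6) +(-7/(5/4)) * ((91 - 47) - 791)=4183.20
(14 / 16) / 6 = 7 / 48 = 0.15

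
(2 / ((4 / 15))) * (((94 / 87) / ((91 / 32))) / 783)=7520 / 2066337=0.00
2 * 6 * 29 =348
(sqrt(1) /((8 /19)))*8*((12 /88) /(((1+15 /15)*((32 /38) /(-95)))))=-102885 /704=-146.14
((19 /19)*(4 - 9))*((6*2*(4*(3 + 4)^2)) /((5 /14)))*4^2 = -526848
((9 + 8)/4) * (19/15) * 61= 19703/60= 328.38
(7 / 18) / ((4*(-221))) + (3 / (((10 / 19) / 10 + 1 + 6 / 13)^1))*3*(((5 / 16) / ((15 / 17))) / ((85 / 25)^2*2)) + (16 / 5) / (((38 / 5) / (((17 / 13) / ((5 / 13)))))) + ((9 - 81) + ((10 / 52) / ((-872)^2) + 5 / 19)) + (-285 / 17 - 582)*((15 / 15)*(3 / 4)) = -27904317086200721 / 53735706161280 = -519.29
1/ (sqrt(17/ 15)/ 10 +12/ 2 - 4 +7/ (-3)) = -1500/ 449 - 30 * sqrt(255)/ 449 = -4.41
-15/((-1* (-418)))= -15/418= -0.04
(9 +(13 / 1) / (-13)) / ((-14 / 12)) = -48 / 7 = -6.86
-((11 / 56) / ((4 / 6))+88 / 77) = -23 / 16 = -1.44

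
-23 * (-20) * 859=395140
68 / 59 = 1.15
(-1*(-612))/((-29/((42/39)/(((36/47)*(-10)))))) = 5593/1885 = 2.97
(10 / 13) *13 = 10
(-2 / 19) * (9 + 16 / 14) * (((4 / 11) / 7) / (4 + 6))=-0.01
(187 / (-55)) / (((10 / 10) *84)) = -17 / 420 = -0.04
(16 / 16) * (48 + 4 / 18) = 434 / 9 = 48.22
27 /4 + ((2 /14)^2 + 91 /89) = 135939 /17444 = 7.79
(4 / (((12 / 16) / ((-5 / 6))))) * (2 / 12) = -0.74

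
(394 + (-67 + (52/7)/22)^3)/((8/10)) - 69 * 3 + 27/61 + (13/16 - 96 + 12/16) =-164910748790643/445576208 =-370106.72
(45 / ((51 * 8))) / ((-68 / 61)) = -915 / 9248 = -0.10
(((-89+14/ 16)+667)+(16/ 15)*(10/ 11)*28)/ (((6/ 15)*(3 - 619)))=-2.46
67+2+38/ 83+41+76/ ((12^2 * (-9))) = 2968855/ 26892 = 110.40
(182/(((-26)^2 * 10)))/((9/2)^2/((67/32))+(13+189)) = 67/526760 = 0.00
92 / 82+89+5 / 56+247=337.21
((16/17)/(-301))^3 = -4096/133981936613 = -0.00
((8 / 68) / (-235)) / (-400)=1 / 799000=0.00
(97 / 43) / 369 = 97 / 15867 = 0.01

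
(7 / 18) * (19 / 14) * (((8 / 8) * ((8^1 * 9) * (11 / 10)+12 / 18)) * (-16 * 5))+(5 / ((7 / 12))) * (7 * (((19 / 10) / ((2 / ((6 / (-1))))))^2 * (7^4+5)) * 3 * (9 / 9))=1899098602 / 135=14067397.05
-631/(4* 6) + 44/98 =-30391/1176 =-25.84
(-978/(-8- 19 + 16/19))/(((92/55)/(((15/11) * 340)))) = 118460250/11431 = 10363.07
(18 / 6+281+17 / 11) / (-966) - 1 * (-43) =151259 / 3542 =42.70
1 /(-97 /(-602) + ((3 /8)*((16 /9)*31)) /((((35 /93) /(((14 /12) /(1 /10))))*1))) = 1806 /1157335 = 0.00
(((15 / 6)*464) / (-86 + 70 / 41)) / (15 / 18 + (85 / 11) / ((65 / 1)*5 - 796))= -2053403 / 121896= -16.85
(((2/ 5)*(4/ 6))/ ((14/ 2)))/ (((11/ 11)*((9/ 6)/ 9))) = 8/ 35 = 0.23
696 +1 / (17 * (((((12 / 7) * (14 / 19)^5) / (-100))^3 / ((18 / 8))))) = -237140712814156171203763 / 92524464996483072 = -2563005.50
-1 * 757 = -757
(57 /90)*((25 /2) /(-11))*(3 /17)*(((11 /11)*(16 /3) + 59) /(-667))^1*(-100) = -1.22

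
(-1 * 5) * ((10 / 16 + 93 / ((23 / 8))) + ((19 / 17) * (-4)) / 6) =-1512125 / 9384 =-161.14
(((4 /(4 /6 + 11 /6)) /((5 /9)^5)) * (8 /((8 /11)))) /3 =1732104 /15625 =110.85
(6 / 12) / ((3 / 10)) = 5 / 3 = 1.67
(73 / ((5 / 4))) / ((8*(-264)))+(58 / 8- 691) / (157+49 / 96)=-174393433 / 39919440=-4.37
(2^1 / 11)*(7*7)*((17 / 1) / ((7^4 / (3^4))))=2754 / 539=5.11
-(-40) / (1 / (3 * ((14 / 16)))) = 105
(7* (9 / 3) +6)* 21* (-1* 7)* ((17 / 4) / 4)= -67473 / 16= -4217.06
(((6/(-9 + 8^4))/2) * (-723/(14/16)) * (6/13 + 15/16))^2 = 398386930041/553289019556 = 0.72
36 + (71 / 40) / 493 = 709991 / 19720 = 36.00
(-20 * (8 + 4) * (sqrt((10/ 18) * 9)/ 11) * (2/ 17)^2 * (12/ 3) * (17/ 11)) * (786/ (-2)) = 1509120 * sqrt(5)/ 2057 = 1640.49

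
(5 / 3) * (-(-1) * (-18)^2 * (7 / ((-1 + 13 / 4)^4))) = 35840 / 243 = 147.49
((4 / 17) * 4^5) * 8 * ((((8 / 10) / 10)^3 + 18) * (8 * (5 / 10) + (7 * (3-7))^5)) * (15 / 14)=-237922839326490624 / 371875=-639792509113.25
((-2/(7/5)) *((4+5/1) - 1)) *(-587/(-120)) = -1174/21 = -55.90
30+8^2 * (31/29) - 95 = 99/29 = 3.41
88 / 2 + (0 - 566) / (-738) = 16519 / 369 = 44.77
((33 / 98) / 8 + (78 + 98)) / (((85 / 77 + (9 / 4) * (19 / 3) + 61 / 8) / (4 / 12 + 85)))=194327936 / 297255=653.74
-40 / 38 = -20 / 19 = -1.05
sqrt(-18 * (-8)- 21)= sqrt(123)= 11.09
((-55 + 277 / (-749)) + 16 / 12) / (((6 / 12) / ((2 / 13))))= -37360 / 2247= -16.63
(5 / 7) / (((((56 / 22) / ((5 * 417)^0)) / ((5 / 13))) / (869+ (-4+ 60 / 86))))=10236875 / 109564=93.43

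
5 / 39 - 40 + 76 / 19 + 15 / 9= -1334 / 39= -34.21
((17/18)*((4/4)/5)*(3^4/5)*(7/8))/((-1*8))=-0.33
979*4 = 3916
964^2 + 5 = 929301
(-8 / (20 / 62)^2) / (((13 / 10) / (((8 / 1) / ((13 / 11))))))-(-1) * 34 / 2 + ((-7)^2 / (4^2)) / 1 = -380.26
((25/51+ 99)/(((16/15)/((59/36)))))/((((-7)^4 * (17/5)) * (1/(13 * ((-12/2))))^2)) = 632410675/5551112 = 113.93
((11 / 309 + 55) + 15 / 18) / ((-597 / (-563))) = 6479567 / 122982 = 52.69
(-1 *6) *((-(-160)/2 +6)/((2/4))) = -1032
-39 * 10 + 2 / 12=-2339 / 6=-389.83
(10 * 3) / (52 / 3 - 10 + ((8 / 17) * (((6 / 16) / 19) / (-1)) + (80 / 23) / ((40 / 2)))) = 668610 / 167107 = 4.00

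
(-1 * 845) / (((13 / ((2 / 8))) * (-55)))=13 / 44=0.30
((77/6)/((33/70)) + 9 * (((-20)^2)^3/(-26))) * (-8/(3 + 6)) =19692283.49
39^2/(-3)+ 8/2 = -503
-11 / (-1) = 11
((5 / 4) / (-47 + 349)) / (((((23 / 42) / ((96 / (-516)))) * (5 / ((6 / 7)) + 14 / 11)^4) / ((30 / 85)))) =-3415452480 / 17547509698339789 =-0.00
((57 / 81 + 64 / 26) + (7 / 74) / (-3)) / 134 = 81395 / 3480516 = 0.02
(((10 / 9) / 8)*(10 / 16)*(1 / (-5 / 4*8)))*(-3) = 5 / 192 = 0.03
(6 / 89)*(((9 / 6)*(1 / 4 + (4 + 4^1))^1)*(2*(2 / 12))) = 99 / 356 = 0.28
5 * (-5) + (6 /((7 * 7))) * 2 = -1213 /49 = -24.76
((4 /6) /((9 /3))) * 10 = 20 /9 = 2.22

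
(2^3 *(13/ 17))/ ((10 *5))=52/ 425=0.12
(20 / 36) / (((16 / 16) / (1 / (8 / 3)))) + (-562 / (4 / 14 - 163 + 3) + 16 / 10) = 357343 / 67080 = 5.33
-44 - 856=-900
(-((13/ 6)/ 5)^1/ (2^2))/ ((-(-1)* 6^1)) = -13/ 720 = -0.02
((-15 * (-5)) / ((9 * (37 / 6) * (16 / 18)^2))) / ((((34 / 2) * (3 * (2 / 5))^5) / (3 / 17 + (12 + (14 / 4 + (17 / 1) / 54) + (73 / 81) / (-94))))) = 0.65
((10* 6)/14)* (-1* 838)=-25140/7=-3591.43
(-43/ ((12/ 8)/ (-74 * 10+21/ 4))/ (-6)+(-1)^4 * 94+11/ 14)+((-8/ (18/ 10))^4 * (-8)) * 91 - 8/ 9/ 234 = -686536885253/ 2388204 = -287469.95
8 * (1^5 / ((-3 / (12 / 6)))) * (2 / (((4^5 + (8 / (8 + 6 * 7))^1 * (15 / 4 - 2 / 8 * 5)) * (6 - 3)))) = -80 / 23049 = -0.00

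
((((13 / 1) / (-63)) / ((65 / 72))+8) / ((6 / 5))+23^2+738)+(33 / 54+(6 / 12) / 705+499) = 26250568 / 14805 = 1773.09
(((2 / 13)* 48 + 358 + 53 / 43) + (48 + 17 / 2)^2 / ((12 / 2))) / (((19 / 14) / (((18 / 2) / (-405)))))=-84394849 / 5735340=-14.71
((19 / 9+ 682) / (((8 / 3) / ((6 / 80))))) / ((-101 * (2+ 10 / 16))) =-6157 / 84840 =-0.07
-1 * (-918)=918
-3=-3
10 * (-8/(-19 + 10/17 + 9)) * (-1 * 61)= -1037/2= -518.50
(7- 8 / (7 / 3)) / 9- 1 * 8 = -479 / 63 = -7.60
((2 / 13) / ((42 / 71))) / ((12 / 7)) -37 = -17245 / 468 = -36.85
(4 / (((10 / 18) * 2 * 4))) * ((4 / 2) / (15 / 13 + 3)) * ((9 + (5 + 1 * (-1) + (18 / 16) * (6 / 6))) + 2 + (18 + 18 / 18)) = 3653 / 240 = 15.22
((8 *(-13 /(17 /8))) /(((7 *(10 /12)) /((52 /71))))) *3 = -778752 /42245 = -18.43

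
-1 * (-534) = 534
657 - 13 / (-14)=9211 / 14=657.93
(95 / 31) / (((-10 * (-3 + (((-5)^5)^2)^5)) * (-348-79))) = 19 / 2351363548314111540094017982482910076828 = 0.00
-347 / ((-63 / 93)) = 10757 / 21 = 512.24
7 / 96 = 0.07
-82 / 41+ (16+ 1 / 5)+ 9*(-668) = -29989 / 5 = -5997.80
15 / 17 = 0.88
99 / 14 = 7.07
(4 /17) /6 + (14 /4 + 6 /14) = 2833 /714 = 3.97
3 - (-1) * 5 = 8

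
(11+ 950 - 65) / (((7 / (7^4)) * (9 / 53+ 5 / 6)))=97730304 / 319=306364.59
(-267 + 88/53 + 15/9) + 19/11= -261.95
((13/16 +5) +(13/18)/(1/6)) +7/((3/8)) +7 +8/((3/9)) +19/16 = 61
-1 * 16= -16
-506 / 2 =-253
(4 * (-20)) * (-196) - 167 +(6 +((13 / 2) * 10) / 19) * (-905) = 132752 / 19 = 6986.95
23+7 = 30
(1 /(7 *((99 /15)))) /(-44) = -5 /10164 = -0.00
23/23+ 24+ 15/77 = 1940/77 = 25.19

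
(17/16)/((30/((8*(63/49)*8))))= 102/35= 2.91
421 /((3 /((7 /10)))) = 2947 /30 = 98.23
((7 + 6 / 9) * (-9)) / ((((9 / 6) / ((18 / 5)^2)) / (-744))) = 11088576 / 25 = 443543.04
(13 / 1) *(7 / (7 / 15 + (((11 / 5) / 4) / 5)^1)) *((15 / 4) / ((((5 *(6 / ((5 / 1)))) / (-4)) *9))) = -43.83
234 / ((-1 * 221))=-1.06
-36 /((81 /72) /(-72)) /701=2304 /701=3.29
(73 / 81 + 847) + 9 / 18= 848.40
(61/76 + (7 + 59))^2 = 4462.59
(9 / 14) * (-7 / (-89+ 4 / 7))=63 / 1238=0.05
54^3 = 157464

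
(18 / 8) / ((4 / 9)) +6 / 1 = 177 / 16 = 11.06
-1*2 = -2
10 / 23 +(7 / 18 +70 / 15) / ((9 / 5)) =12085 / 3726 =3.24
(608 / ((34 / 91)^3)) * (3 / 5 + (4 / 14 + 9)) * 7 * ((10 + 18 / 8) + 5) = 341824327026 / 24565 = 13915095.75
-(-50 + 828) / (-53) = 778 / 53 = 14.68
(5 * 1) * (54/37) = 270/37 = 7.30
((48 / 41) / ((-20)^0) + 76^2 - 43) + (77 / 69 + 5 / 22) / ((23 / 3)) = 2736189037 / 477158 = 5734.35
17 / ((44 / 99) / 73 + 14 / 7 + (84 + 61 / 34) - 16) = 379746 / 1603873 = 0.24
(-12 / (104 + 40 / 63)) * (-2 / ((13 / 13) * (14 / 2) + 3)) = 189 / 8240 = 0.02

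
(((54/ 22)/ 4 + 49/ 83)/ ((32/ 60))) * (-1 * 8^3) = -1055280/ 913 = -1155.84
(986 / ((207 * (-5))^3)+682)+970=1831601928514 / 1108717875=1652.00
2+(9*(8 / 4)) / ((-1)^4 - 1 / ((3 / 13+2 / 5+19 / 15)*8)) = 21.27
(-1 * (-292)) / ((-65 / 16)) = -4672 / 65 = -71.88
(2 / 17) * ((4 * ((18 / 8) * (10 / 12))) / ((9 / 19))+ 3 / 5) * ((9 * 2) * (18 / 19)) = 3132 / 95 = 32.97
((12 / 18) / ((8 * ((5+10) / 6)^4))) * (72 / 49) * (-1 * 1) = -96 / 30625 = -0.00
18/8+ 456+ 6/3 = 1841/4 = 460.25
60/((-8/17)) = -255/2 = -127.50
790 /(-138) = -395 /69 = -5.72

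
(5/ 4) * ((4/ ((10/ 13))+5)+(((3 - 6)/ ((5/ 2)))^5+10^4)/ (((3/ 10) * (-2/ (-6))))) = 124981.65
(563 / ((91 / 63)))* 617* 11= 34389729 / 13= 2645363.77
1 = 1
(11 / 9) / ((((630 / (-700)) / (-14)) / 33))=16940 / 27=627.41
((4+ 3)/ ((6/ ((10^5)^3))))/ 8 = 437500000000000/ 3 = 145833333333333.33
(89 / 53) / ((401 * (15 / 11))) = 979 / 318795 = 0.00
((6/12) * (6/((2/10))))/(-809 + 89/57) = -0.02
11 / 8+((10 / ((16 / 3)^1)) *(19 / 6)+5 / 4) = 137 / 16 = 8.56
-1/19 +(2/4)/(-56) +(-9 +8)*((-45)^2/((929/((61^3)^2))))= -222011597196542899/1976912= -112302215372.53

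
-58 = -58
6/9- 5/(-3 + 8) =-1/3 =-0.33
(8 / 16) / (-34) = -0.01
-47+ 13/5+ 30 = -72/5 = -14.40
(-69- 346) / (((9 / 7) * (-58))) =2905 / 522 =5.57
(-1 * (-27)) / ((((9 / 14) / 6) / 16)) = 4032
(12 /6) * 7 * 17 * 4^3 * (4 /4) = 15232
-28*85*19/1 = -45220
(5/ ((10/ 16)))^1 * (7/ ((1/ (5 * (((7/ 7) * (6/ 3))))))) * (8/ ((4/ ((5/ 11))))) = 5600/ 11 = 509.09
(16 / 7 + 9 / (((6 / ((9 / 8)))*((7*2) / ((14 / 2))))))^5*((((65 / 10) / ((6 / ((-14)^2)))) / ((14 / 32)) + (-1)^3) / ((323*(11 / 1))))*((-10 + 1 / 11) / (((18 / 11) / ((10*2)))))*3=-134045489941058889385 / 9016704000589824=-14866.35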